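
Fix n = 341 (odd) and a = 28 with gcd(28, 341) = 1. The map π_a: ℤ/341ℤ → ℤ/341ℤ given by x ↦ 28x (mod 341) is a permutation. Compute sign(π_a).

-1

Start at x=87: 87 → 49 → 8 → 224 → 134 → 1 → 28 → … (one orbit).
The orbit structure of x ↦ 28x mod 341: 14 orbits of sizes [30, 30, 30, 30, 30, 30, 30, 30, 30, 30, 15, 15, 10, 1].
With 14 cycles on 341 points, sign = (−1)^{341−14} = -1.
Via Zolotarev, sign(π_{28}) = (28|341) = -1.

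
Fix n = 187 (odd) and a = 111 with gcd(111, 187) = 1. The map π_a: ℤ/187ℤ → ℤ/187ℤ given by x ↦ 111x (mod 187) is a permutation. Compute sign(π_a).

Trace 100: π^k(100) = [100, 67, 144, 89, 155, 1, 111] for k=0..6.
Decompose π into cycles: lengths [8, 8, 8, 8, 8, 8, 8, 8, 8, 8, 8, 8, 8, 8, 8, 8, 8, 8, 8, 8, 8, 8, 1, 1, 1, 1, 1, 1, 1, 1, 1, 1, 1] (33 cycles, including the fixed point 0).
n − c = 187 − 33 = 154; sign = (−1)^154 = +1.

+1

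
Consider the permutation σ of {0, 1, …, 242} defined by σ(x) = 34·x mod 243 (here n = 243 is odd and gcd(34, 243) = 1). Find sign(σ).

+1

Orbit of 190 under x↦34x: [190, 142, 211, 127, 187, 40, 145]… (length divides ord_243(34)).
The orbit structure of x ↦ 34x mod 243: 11 orbits of sizes [81, 81, 27, 27, 9, 9, 3, 3, 1, 1, 1].
Σ(ℓ_i−1) = 243−11 = 232; sign = (−1)^232 = +1.
The Jacobi symbol (34|243) = +1 (Zolotarev) agrees.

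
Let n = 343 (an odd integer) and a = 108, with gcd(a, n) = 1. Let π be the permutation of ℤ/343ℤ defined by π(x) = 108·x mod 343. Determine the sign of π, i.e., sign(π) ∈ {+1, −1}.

-1

Trace 15: π^k(15) = [15, 248, 30, 153, 60, 306, 120] for k=0..6.
Cycle type of π: 294 + 42 + 6 + 1; total 4 cycles.
sign(π) = (−1)^{n − #cycles} = (−1)^{343−4} = (−1)^339 = -1.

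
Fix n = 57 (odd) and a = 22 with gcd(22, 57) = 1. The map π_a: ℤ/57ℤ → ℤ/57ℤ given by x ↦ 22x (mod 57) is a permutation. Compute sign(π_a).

-1

Orbit of 1 under x↦22x: [1, 22, 28, 46, 43, 34, 7]… (length divides ord_57(22)).
6 cycles of lengths [18, 18, 18, 1, 1, 1].
sign(π) = (−1)^{n − #cycles} = (−1)^{57−6} = (−1)^51 = -1.
Check: (22/57) = -1 by Zolotarev.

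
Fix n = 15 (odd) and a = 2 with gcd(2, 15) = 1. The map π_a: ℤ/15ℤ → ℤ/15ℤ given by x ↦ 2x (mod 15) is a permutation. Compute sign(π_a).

+1

Trace 2: π^k(2) = [2, 4, 8, 1] for k=0..3.
Cycle type of π: 4×3 + 2 + 1; total 5 cycles.
15 − 5 = 10 transpositions; sign(π) = (−1)^10 = +1.
The Jacobi symbol (2|15) = +1 (Zolotarev) agrees.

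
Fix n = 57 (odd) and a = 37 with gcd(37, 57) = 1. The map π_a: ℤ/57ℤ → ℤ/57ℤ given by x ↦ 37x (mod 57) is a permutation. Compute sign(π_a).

-1

Orbit of 37 under x↦37x: [37, 1]… (length divides ord_57(37)).
π_37 has 30 disjoint cycles with lengths [2, 2, 2, 2, 2, 2, 2, 2, 2, 2, 2, 2, 2, 2, 2, 2, 2, 2, 2, 2, 2, 2, 2, 2, 2, 2, 2, 1, 1, 1] on {0,…,56}.
Σ(ℓ_i−1) = 57−30 = 27; sign = (−1)^27 = -1.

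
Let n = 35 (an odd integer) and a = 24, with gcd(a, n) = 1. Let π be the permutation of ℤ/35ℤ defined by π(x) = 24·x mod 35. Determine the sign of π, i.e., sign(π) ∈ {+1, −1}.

-1

Orbit of 1 under x↦24x: [1, 24, 16, 34, 11, 19]… (length divides ord_35(24)).
The orbit structure of x ↦ 24x mod 35: 8 orbits of sizes [6, 6, 6, 6, 6, 2, 2, 1].
Σ(ℓ_i−1) = 35−8 = 27; sign = (−1)^27 = -1.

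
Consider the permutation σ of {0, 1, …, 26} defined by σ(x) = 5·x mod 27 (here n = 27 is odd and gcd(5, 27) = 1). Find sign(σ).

Start at x=10: 10 → 23 → 7 → 8 → 13 → 11 → 1 → … (one orbit).
Cycle lengths of π_5 on ℤ/27ℤ: [18, 6, 2, 1]; 4 cycles in total.
With 4 cycles on 27 points, sign = (−1)^{27−4} = -1.
Zolotarev: (5|27) = -1, matching the cycle-count sign.

-1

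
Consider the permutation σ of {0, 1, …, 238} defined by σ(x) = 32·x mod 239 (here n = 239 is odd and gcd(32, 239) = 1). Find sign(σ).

Trace 197: π^k(197) = [197, 90, 12, 145, 99, 61, 40] for k=0..6.
Decompose π into cycles: lengths [119, 119, 1] (3 cycles, including the fixed point 0).
Σ(ℓ_i−1) = 239−3 = 236; sign = (−1)^236 = +1.
(32|239)_J = +1 (Zolotarev's lemma cross-check).

+1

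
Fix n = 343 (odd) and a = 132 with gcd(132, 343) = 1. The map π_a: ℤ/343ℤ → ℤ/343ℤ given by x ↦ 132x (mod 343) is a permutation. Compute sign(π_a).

-1

Start at x=160: 160 → 197 → 279 → 127 → 300 → 155 → 223 → … (one orbit).
π_132 has 10 disjoint cycles with lengths [98, 98, 98, 14, 14, 14, 2, 2, 2, 1] on {0,…,342}.
Σ(ℓ_i−1) = 343−10 = 333; sign = (−1)^333 = -1.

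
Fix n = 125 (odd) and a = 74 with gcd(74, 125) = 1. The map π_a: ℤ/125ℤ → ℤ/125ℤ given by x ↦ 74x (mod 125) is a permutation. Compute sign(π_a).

Start at x=99: 99 → 76 → 124 → 51 → 24 → 26 → 49 → … (one orbit).
The orbit structure of x ↦ 74x mod 125: 23 orbits of sizes [10, 10, 10, 10, 10, 10, 10, 10, 10, 10, 2, 2, 2, 2, 2, 2, 2, 2, 2, 2, 2, 2, 1].
With 23 cycles on 125 points, sign = (−1)^{125−23} = +1.
The Jacobi symbol (74|125) = +1 (Zolotarev) agrees.

+1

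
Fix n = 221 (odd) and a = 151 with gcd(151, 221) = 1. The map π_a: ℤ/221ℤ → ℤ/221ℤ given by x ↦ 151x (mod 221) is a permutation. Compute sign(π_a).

-1

Start at x=118: 118 → 138 → 64 → 161 → 1 → 151 → 38 → … (one orbit).
Decompose π into cycles: lengths [8, 8, 8, 8, 8, 8, 8, 8, 8, 8, 8, 8, 8, 8, 8, 8, 8, 8, 8, 8, 8, 8, 8, 8, 8, 8, 4, 4, 4, 1] (30 cycles, including the fixed point 0).
sign(π) = (−1)^{n − #cycles} = (−1)^{221−30} = (−1)^191 = -1.
Check: (151/221) = -1 by Zolotarev.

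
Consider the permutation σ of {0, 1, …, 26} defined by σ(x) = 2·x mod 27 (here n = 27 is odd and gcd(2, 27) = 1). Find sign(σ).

-1

Trace 2: π^k(2) = [2, 4, 8, 16, 5, 10, 20] for k=0..6.
4 cycles of lengths [18, 6, 2, 1].
With 4 cycles on 27 points, sign = (−1)^{27−4} = -1.
Via Zolotarev, sign(π_{2}) = (2|27) = -1.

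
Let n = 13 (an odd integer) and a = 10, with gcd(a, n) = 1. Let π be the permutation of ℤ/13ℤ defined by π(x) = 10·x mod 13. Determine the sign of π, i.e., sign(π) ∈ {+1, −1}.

+1

Orbit of 12 under x↦10x: [12, 3, 4, 1, 10, 9]… (length divides ord_13(10)).
3 cycles of lengths [6, 6, 1].
Σ(ℓ_i−1) = 13−3 = 10; sign = (−1)^10 = +1.
Zolotarev: (10|13) = +1, matching the cycle-count sign.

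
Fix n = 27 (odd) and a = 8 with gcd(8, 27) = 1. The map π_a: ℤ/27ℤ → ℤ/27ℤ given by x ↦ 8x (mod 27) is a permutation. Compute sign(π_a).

-1

Trace 26: π^k(26) = [26, 19, 17, 1, 8, 10] for k=0..5.
The orbit structure of x ↦ 8x mod 27: 8 orbits of sizes [6, 6, 6, 2, 2, 2, 2, 1].
8 cycles on 27: each ℓ→(−1)^(ℓ−1), product (−1)^19 = -1.
The Jacobi symbol (8|27) = -1 (Zolotarev) agrees.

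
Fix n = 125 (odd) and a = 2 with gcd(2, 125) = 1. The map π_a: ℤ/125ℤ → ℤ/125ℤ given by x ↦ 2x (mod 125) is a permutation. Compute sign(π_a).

Start at x=89: 89 → 53 → 106 → 87 → 49 → 98 → 71 → … (one orbit).
The orbit structure of x ↦ 2x mod 125: 4 orbits of sizes [100, 20, 4, 1].
4 cycles on 125: each ℓ→(−1)^(ℓ−1), product (−1)^121 = -1.
(2|125)_J = -1 (Zolotarev's lemma cross-check).

-1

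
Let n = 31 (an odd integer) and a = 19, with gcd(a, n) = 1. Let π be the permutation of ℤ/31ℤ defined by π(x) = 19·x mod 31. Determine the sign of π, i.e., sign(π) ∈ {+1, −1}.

Orbit of 28 under x↦19x: [28, 5, 2, 7, 9, 16, 25]… (length divides ord_31(19)).
Cycle lengths of π_19 on ℤ/31ℤ: [15, 15, 1]; 3 cycles in total.
sign(π) = (−1)^{n − #cycles} = (−1)^{31−3} = (−1)^28 = +1.
(19|31)_J = +1 (Zolotarev's lemma cross-check).

+1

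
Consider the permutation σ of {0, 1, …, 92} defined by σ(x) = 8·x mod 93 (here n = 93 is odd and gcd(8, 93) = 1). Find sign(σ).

Trace 47: π^k(47) = [47, 4, 32, 70, 2, 16, 35] for k=0..6.
Cycle lengths of π_8 on ℤ/93ℤ: [10, 10, 10, 10, 10, 10, 5, 5, 5, 5, 5, 5, 2, 1]; 14 cycles in total.
14 cycles on 93: each ℓ→(−1)^(ℓ−1), product (−1)^79 = -1.
Zolotarev: (8|93) = -1, matching the cycle-count sign.

-1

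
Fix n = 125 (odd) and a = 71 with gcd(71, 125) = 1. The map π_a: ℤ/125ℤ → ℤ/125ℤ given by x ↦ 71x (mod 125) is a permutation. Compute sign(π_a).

Orbit of 16 under x↦71x: [16, 11, 31, 76, 21, 116, 111]… (length divides ord_125(71)).
13 cycles of lengths [25, 25, 25, 25, 5, 5, 5, 5, 1, 1, 1, 1, 1].
sign(π) = (−1)^{n − #cycles} = (−1)^{125−13} = (−1)^112 = +1.
Check: (71/125) = +1 by Zolotarev.

+1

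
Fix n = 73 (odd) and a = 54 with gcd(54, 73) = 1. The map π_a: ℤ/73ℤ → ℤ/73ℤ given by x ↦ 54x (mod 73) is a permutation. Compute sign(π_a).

Trace 8: π^k(8) = [8, 67, 41, 24, 55, 50, 72] for k=0..6.
π_54 has 3 disjoint cycles with lengths [36, 36, 1] on {0,…,72}.
3 cycles on 73: each ℓ→(−1)^(ℓ−1), product (−1)^70 = +1.
(54|73)_J = +1 (Zolotarev's lemma cross-check).

+1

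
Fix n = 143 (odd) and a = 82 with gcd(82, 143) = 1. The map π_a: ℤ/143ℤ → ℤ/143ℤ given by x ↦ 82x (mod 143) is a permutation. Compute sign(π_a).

Start at x=114: 114 → 53 → 56 → 16 → 25 → 48 → 75 → … (one orbit).
Cycle lengths of π_82 on ℤ/143ℤ: [30, 30, 30, 30, 6, 6, 5, 5, 1]; 9 cycles in total.
sign(π) = (−1)^{n − #cycles} = (−1)^{143−9} = (−1)^134 = +1.
Zolotarev: (82|143) = +1, matching the cycle-count sign.

+1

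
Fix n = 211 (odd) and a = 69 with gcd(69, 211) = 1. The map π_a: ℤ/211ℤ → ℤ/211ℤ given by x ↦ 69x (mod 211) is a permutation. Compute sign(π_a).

+1

Orbit of 79 under x↦69x: [79, 176, 117, 55, 208, 4, 65]… (length divides ord_211(69)).
Cycle lengths of π_69 on ℤ/211ℤ: [105, 105, 1]; 3 cycles in total.
211 − 3 = 208 transpositions; sign(π) = (−1)^208 = +1.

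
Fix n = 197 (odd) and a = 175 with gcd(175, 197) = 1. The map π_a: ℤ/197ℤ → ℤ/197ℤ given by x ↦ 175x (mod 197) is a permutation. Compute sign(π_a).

Orbit of 54 under x↦175x: [54, 191, 132, 51, 60, 59, 81]… (length divides ord_197(175)).
Cycle type of π: 49×4 + 1; total 5 cycles.
n − c = 197 − 5 = 192; sign = (−1)^192 = +1.

+1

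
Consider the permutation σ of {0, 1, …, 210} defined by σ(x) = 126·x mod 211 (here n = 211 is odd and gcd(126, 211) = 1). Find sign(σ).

Trace 82: π^k(82) = [82, 204, 173, 65, 172, 150, 121] for k=0..6.
Decompose π into cycles: lengths [105, 105, 1] (3 cycles, including the fixed point 0).
sign(π) = (−1)^{n − #cycles} = (−1)^{211−3} = (−1)^208 = +1.

+1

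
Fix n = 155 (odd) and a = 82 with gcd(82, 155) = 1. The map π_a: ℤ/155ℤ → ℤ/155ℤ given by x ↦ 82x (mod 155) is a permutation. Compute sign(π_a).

Trace 97: π^k(97) = [97, 49, 143, 101, 67, 69, 78] for k=0..6.
Cycle type of π: 60×2 + 15×2 + 4 + 1; total 6 cycles.
With 6 cycles on 155 points, sign = (−1)^{155−6} = -1.

-1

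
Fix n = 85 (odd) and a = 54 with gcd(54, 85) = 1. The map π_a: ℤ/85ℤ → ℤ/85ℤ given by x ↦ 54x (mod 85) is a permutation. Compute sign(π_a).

Orbit of 16 under x↦54x: [16, 14, 76, 24, 21, 29, 36]… (length divides ord_85(54)).
The orbit structure of x ↦ 54x mod 85: 8 orbits of sizes [16, 16, 16, 16, 16, 2, 2, 1].
sign(π) = (−1)^{n − #cycles} = (−1)^{85−8} = (−1)^77 = -1.
Check: (54/85) = -1 by Zolotarev.

-1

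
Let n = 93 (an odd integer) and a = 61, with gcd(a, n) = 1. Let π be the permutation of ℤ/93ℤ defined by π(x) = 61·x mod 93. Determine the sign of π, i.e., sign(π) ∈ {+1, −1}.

Trace 61: π^k(61) = [61, 1] for k=0..1.
π_61 has 48 disjoint cycles with lengths [2, 2, 2, 2, 2, 2, 2, 2, 2, 2, 2, 2, 2, 2, 2, 2, 2, 2, 2, 2, 2, 2, 2, 2, 2, 2, 2, 2, 2, 2, 2, 2, 2, 2, 2, 2, 2, 2, 2, 2, 2, 2, 2, 2, 2, 1, 1, 1] on {0,…,92}.
Σ(ℓ_i−1) = 93−48 = 45; sign = (−1)^45 = -1.

-1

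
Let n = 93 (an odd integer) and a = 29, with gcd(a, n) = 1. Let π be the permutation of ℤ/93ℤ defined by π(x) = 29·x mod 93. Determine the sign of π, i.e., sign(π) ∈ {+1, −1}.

Start at x=77: 77 → 1 → 29 → 4 → 23 → 16 → 92 → … (one orbit).
Cycle lengths of π_29 on ℤ/93ℤ: [10, 10, 10, 10, 10, 10, 10, 10, 10, 2, 1]; 11 cycles in total.
With 11 cycles on 93 points, sign = (−1)^{93−11} = +1.

+1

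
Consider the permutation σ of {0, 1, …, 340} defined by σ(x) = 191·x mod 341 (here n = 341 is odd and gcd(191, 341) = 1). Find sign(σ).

+1

Start at x=311: 311 → 67 → 180 → 280 → 284 → 25 → 1 → … (one orbit).
Cycle lengths of π_191 on ℤ/341ℤ: [15, 15, 15, 15, 15, 15, 15, 15, 15, 15, 15, 15, 15, 15, 15, 15, 15, 15, 15, 15, 5, 5, 3, 3, 3, 3, 3, 3, 3, 3, 3, 3, 1]; 33 cycles in total.
With 33 cycles on 341 points, sign = (−1)^{341−33} = +1.
Check: (191/341) = +1 by Zolotarev.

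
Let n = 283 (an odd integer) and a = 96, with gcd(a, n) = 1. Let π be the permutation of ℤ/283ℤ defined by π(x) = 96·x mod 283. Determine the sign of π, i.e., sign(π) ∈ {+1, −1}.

Trace 38: π^k(38) = [38, 252, 137, 134, 129, 215, 264] for k=0..6.
Cycle lengths of π_96 on ℤ/283ℤ: [141, 141, 1]; 3 cycles in total.
3 cycles on 283: each ℓ→(−1)^(ℓ−1), product (−1)^280 = +1.

+1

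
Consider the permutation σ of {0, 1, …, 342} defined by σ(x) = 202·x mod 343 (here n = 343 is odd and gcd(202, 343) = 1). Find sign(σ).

Orbit of 97 under x↦202x: [97, 43, 111, 127, 272, 64, 237]… (length divides ord_343(202)).
Cycle lengths of π_202 on ℤ/343ℤ: [98, 98, 98, 14, 14, 14, 2, 2, 2, 1]; 10 cycles in total.
With 10 cycles on 343 points, sign = (−1)^{343−10} = -1.
(202|343)_J = -1 (Zolotarev's lemma cross-check).

-1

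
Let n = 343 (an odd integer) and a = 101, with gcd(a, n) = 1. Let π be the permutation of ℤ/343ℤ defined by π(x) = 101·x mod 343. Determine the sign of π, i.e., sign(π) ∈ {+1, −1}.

-1

Trace 17: π^k(17) = [17, 2, 202, 165, 201, 64, 290] for k=0..6.
Cycle lengths of π_101 on ℤ/343ℤ: [294, 42, 6, 1]; 4 cycles in total.
sign(π) = (−1)^{n − #cycles} = (−1)^{343−4} = (−1)^339 = -1.
Check: (101/343) = -1 by Zolotarev.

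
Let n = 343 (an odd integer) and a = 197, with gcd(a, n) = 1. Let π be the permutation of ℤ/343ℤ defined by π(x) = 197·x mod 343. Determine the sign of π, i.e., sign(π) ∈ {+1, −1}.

+1

Orbit of 295 under x↦197x: [295, 148, 1, 197, 50, 246, 99]… (length divides ord_343(197)).
Cycle type of π: 7×42 + 1×49; total 91 cycles.
Σ(ℓ_i−1) = 343−91 = 252; sign = (−1)^252 = +1.
Check: (197/343) = +1 by Zolotarev.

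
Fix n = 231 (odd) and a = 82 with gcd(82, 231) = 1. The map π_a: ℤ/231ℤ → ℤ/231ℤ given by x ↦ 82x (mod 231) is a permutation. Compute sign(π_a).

Start at x=1: 1 → 82 → 25 → 202 → 163 → 199 → 148 → … (one orbit).
Cycle lengths of π_82 on ℤ/231ℤ: [30, 30, 30, 30, 30, 30, 6, 6, 6, 5, 5, 5, 5, 5, 5, 1, 1, 1]; 18 cycles in total.
Σ(ℓ_i−1) = 231−18 = 213; sign = (−1)^213 = -1.

-1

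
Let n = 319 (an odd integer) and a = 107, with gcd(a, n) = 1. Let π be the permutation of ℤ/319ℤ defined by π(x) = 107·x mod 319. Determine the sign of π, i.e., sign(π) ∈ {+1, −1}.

Trace 277: π^k(277) = [277, 291, 194, 23, 228, 152, 314] for k=0..6.
Decompose π into cycles: lengths [70, 70, 70, 70, 10, 7, 7, 7, 7, 1] (10 cycles, including the fixed point 0).
10 cycles on 319: each ℓ→(−1)^(ℓ−1), product (−1)^309 = -1.

-1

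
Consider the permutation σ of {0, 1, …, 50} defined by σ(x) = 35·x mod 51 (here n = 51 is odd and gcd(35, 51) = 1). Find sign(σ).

-1

Trace 1: π^k(1) = [1, 35] for k=0..1.
34 cycles of lengths [2, 2, 2, 2, 2, 2, 2, 2, 2, 2, 2, 2, 2, 2, 2, 2, 2, 1, 1, 1, 1, 1, 1, 1, 1, 1, 1, 1, 1, 1, 1, 1, 1, 1].
With 34 cycles on 51 points, sign = (−1)^{51−34} = -1.
The Jacobi symbol (35|51) = -1 (Zolotarev) agrees.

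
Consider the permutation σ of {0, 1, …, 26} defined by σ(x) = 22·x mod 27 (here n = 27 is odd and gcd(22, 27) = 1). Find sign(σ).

+1

Start at x=4: 4 → 7 → 19 → 13 → 16 → 1 → 22 → … (one orbit).
7 cycles of lengths [9, 9, 3, 3, 1, 1, 1].
27 − 7 = 20 transpositions; sign(π) = (−1)^20 = +1.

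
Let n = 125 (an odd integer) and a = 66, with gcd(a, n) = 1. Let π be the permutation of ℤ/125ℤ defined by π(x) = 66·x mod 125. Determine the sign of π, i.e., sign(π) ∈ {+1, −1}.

+1

Orbit of 51 under x↦66x: [51, 116, 31, 46, 36, 1, 66]… (length divides ord_125(66)).
The orbit structure of x ↦ 66x mod 125: 13 orbits of sizes [25, 25, 25, 25, 5, 5, 5, 5, 1, 1, 1, 1, 1].
13 cycles on 125: each ℓ→(−1)^(ℓ−1), product (−1)^112 = +1.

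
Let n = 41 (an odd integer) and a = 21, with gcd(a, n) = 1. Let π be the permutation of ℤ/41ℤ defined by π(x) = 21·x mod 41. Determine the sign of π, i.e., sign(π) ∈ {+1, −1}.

+1

Orbit of 32 under x↦21x: [32, 16, 8, 4, 2, 1, 21]… (length divides ord_41(21)).
3 cycles of lengths [20, 20, 1].
Σ(ℓ_i−1) = 41−3 = 38; sign = (−1)^38 = +1.
The Jacobi symbol (21|41) = +1 (Zolotarev) agrees.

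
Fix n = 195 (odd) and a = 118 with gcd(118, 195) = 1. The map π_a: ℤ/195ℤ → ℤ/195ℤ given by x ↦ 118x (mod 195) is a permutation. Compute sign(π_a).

Orbit of 157 under x↦118x: [157, 1, 118, 79]… (length divides ord_195(118)).
Cycle lengths of π_118 on ℤ/195ℤ: [4, 4, 4, 4, 4, 4, 4, 4, 4, 4, 4, 4, 4, 4, 4, 4, 4, 4, 4, 4, 4, 4, 4, 4, 4, 4, 4, 4, 4, 4, 4, 4, 4, 4, 4, 4, 4, 4, 4, 1, 1, 1, 1, 1, 1, 1, 1, 1, 1, 1, 1, 1, 1, 1, 1, 1, 1, 1, 1, 1, 1, 1, 1, 1, 1, 1, 1, 1, 1, 1, 1, 1, 1, 1, 1, 1, 1, 1]; 78 cycles in total.
With 78 cycles on 195 points, sign = (−1)^{195−78} = -1.
Check: (118/195) = -1 by Zolotarev.

-1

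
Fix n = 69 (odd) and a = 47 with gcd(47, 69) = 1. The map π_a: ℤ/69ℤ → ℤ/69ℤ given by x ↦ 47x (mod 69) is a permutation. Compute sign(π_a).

-1

Trace 1: π^k(1) = [1, 47] for k=0..1.
Cycle lengths of π_47 on ℤ/69ℤ: [2, 2, 2, 2, 2, 2, 2, 2, 2, 2, 2, 2, 2, 2, 2, 2, 2, 2, 2, 2, 2, 2, 2, 1, 1, 1, 1, 1, 1, 1, 1, 1, 1, 1, 1, 1, 1, 1, 1, 1, 1, 1, 1, 1, 1, 1]; 46 cycles in total.
46 cycles on 69: each ℓ→(−1)^(ℓ−1), product (−1)^23 = -1.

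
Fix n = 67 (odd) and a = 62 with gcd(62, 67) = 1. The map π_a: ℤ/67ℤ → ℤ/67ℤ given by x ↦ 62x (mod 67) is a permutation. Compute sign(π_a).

+1

Start at x=24: 24 → 14 → 64 → 15 → 59 → 40 → 1 → … (one orbit).
π_62 has 7 disjoint cycles with lengths [11, 11, 11, 11, 11, 11, 1] on {0,…,66}.
With 7 cycles on 67 points, sign = (−1)^{67−7} = +1.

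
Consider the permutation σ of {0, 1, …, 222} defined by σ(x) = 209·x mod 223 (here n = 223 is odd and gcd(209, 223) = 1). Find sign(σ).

Start at x=115: 115 → 174 → 17 → 208 → 210 → 182 → 128 → … (one orbit).
π_209 has 4 disjoint cycles with lengths [74, 74, 74, 1] on {0,…,222}.
sign(π) = (−1)^{n − #cycles} = (−1)^{223−4} = (−1)^219 = -1.

-1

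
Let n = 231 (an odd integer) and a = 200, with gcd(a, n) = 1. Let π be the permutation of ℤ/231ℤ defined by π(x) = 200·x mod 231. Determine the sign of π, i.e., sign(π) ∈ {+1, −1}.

Trace 65: π^k(65) = [65, 64, 95, 58, 50, 67, 2] for k=0..6.
Decompose π into cycles: lengths [30, 30, 30, 30, 30, 30, 10, 10, 10, 6, 6, 3, 3, 2, 1] (15 cycles, including the fixed point 0).
231 − 15 = 216 transpositions; sign(π) = (−1)^216 = +1.

+1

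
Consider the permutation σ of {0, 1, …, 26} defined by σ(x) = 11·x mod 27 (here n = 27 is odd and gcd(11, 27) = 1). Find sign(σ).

-1

Start at x=4: 4 → 17 → 25 → 5 → 1 → 11 → 13 → … (one orbit).
4 cycles of lengths [18, 6, 2, 1].
sign(π) = (−1)^{n − #cycles} = (−1)^{27−4} = (−1)^23 = -1.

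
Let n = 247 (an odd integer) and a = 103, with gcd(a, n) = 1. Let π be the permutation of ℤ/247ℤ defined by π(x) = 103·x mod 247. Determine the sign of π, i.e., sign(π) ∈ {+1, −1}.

-1

Orbit of 103 under x↦103x: [103, 235, 246, 144, 12, 1]… (length divides ord_247(103)).
Cycle lengths of π_103 on ℤ/247ℤ: [6, 6, 6, 6, 6, 6, 6, 6, 6, 6, 6, 6, 6, 6, 6, 6, 6, 6, 6, 6, 6, 6, 6, 6, 6, 6, 6, 6, 6, 6, 6, 6, 6, 6, 6, 6, 6, 6, 6, 2, 2, 2, 2, 2, 2, 1]; 46 cycles in total.
46 cycles on 247: each ℓ→(−1)^(ℓ−1), product (−1)^201 = -1.
Zolotarev: (103|247) = -1, matching the cycle-count sign.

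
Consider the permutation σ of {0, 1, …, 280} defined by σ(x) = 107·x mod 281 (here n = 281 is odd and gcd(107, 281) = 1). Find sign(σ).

-1

Trace 273: π^k(273) = [273, 268, 14, 93, 116, 48, 78] for k=0..6.
The orbit structure of x ↦ 107x mod 281: 2 orbits of sizes [280, 1].
281 − 2 = 279 transpositions; sign(π) = (−1)^279 = -1.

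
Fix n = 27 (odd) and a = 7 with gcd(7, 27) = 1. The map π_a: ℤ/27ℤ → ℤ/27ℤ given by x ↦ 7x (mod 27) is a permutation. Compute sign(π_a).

+1

Start at x=13: 13 → 10 → 16 → 4 → 1 → 7 → 22 → … (one orbit).
Cycle type of π: 9×2 + 3×2 + 1×3; total 7 cycles.
Σ(ℓ_i−1) = 27−7 = 20; sign = (−1)^20 = +1.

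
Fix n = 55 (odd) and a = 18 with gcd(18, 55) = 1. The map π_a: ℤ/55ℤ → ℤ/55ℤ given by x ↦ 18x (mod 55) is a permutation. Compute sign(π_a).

Trace 18: π^k(18) = [18, 49, 2, 36, 43, 4, 17] for k=0..6.
Cycle type of π: 20×2 + 10 + 4 + 1; total 5 cycles.
With 5 cycles on 55 points, sign = (−1)^{55−5} = +1.

+1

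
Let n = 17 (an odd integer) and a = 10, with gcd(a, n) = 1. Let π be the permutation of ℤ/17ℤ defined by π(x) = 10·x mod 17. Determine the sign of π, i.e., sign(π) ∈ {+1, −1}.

Trace 2: π^k(2) = [2, 3, 13, 11, 8, 12, 1] for k=0..6.
Decompose π into cycles: lengths [16, 1] (2 cycles, including the fixed point 0).
17 − 2 = 15 transpositions; sign(π) = (−1)^15 = -1.
The Jacobi symbol (10|17) = -1 (Zolotarev) agrees.

-1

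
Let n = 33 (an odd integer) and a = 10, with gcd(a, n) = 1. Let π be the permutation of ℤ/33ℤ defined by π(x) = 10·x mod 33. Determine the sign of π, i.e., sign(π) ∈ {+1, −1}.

Orbit of 10 under x↦10x: [10, 1]… (length divides ord_33(10)).
Decompose π into cycles: lengths [2, 2, 2, 2, 2, 2, 2, 2, 2, 2, 2, 2, 2, 2, 2, 1, 1, 1] (18 cycles, including the fixed point 0).
With 18 cycles on 33 points, sign = (−1)^{33−18} = -1.
The Jacobi symbol (10|33) = -1 (Zolotarev) agrees.

-1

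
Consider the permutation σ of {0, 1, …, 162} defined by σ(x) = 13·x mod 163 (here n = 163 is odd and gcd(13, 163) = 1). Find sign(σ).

Orbit of 126 under x↦13x: [126, 8, 104, 48, 135, 125, 158]… (length divides ord_163(13)).
π_13 has 4 disjoint cycles with lengths [54, 54, 54, 1] on {0,…,162}.
Σ(ℓ_i−1) = 163−4 = 159; sign = (−1)^159 = -1.
Via Zolotarev, sign(π_{13}) = (13|163) = -1.

-1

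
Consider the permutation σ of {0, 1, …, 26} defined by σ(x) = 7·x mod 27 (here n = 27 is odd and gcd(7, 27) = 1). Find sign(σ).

Start at x=4: 4 → 1 → 7 → 22 → 19 → 25 → 13 → … (one orbit).
The orbit structure of x ↦ 7x mod 27: 7 orbits of sizes [9, 9, 3, 3, 1, 1, 1].
7 cycles on 27: each ℓ→(−1)^(ℓ−1), product (−1)^20 = +1.
Zolotarev: (7|27) = +1, matching the cycle-count sign.

+1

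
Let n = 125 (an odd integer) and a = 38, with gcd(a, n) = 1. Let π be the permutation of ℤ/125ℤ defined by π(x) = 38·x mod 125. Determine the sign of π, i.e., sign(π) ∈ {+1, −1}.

-1

Start at x=52: 52 → 101 → 88 → 94 → 72 → 111 → 93 → … (one orbit).
Cycle type of π: 100 + 20 + 4 + 1; total 4 cycles.
With 4 cycles on 125 points, sign = (−1)^{125−4} = -1.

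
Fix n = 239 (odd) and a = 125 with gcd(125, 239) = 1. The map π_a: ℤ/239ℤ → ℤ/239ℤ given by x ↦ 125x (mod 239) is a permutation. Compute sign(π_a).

Trace 120: π^k(120) = [120, 182, 45, 128, 226, 48, 25] for k=0..6.
π_125 has 3 disjoint cycles with lengths [119, 119, 1] on {0,…,238}.
3 cycles on 239: each ℓ→(−1)^(ℓ−1), product (−1)^236 = +1.
Via Zolotarev, sign(π_{125}) = (125|239) = +1.

+1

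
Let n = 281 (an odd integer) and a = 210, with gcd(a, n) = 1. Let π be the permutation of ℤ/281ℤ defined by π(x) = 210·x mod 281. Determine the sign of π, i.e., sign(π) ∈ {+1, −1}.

-1

Trace 245: π^k(245) = [245, 27, 50, 103, 274, 216, 119] for k=0..6.
Cycle type of π: 280 + 1; total 2 cycles.
2 cycles on 281: each ℓ→(−1)^(ℓ−1), product (−1)^279 = -1.
The Jacobi symbol (210|281) = -1 (Zolotarev) agrees.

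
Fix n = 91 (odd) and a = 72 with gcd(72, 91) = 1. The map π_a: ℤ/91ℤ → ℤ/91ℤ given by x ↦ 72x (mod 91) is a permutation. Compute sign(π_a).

-1

Orbit of 81 under x↦72x: [81, 8, 30, 67, 1, 72, 88]… (length divides ord_91(72)).
Cycle lengths of π_72 on ℤ/91ℤ: [12, 12, 12, 12, 12, 12, 12, 3, 3, 1]; 10 cycles in total.
n − c = 91 − 10 = 81; sign = (−1)^81 = -1.
Via Zolotarev, sign(π_{72}) = (72|91) = -1.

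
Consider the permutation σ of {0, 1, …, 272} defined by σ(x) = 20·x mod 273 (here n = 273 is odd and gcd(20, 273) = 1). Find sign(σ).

Orbit of 125 under x↦20x: [125, 43, 41, 1, 20, 127, 83]… (length divides ord_273(20)).
The orbit structure of x ↦ 20x mod 273: 32 orbits of sizes [12, 12, 12, 12, 12, 12, 12, 12, 12, 12, 12, 12, 12, 12, 12, 12, 12, 12, 12, 12, 12, 2, 2, 2, 2, 2, 2, 2, 2, 2, 2, 1].
sign(π) = (−1)^{n − #cycles} = (−1)^{273−32} = (−1)^241 = -1.
Check: (20/273) = -1 by Zolotarev.

-1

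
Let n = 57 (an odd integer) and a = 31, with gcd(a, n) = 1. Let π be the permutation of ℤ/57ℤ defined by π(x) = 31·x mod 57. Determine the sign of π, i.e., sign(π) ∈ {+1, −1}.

-1

Trace 31: π^k(31) = [31, 49, 37, 7, 46, 1] for k=0..5.
The orbit structure of x ↦ 31x mod 57: 12 orbits of sizes [6, 6, 6, 6, 6, 6, 6, 6, 6, 1, 1, 1].
n − c = 57 − 12 = 45; sign = (−1)^45 = -1.
The Jacobi symbol (31|57) = -1 (Zolotarev) agrees.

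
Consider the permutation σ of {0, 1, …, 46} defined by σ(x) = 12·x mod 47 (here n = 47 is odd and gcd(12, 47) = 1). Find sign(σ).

Orbit of 42 under x↦12x: [42, 34, 32, 8, 2, 24, 6]… (length divides ord_47(12)).
The orbit structure of x ↦ 12x mod 47: 3 orbits of sizes [23, 23, 1].
With 3 cycles on 47 points, sign = (−1)^{47−3} = +1.
Check: (12/47) = +1 by Zolotarev.

+1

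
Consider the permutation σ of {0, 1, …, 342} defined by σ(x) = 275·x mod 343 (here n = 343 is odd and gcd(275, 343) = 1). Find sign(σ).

Trace 79: π^k(79) = [79, 116, 1, 275, 165, 99, 128] for k=0..6.
Cycle type of π: 21×14 + 3×16 + 1; total 31 cycles.
Σ(ℓ_i−1) = 343−31 = 312; sign = (−1)^312 = +1.

+1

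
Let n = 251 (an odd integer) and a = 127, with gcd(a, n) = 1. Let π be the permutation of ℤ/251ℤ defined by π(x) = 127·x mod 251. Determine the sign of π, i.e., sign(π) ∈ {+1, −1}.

Trace 182: π^k(182) = [182, 22, 33, 175, 137, 80, 120] for k=0..6.
Decompose π into cycles: lengths [250, 1] (2 cycles, including the fixed point 0).
251 − 2 = 249 transpositions; sign(π) = (−1)^249 = -1.

-1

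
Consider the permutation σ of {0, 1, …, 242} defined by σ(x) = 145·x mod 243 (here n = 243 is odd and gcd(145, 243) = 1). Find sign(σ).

+1

Orbit of 100 under x↦145x: [100, 163, 64, 46, 109, 10, 235]… (length divides ord_243(145)).
27 cycles of lengths [27, 27, 27, 27, 27, 27, 9, 9, 9, 9, 9, 9, 3, 3, 3, 3, 3, 3, 1, 1, 1, 1, 1, 1, 1, 1, 1].
sign(π) = (−1)^{n − #cycles} = (−1)^{243−27} = (−1)^216 = +1.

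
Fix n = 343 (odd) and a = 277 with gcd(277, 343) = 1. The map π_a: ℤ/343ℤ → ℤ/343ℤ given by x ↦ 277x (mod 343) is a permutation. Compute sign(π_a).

+1

Start at x=16: 16 → 316 → 67 → 37 → 302 → 305 → 107 → … (one orbit).
Decompose π into cycles: lengths [147, 147, 21, 21, 3, 3, 1] (7 cycles, including the fixed point 0).
n − c = 343 − 7 = 336; sign = (−1)^336 = +1.
Via Zolotarev, sign(π_{277}) = (277|343) = +1.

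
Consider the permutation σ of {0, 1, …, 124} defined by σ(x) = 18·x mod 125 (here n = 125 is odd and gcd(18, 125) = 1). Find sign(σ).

-1

Trace 82: π^k(82) = [82, 101, 68, 99, 32, 76, 118] for k=0..6.
π_18 has 12 disjoint cycles with lengths [20, 20, 20, 20, 20, 4, 4, 4, 4, 4, 4, 1] on {0,…,124}.
n − c = 125 − 12 = 113; sign = (−1)^113 = -1.
Check: (18/125) = -1 by Zolotarev.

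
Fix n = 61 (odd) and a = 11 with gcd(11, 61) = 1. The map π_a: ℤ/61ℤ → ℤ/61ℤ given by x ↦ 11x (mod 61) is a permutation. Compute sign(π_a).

-1

Start at x=11: 11 → 60 → 50 → 1 → 11 (one orbit).
π_11 has 16 disjoint cycles with lengths [4, 4, 4, 4, 4, 4, 4, 4, 4, 4, 4, 4, 4, 4, 4, 1] on {0,…,60}.
With 16 cycles on 61 points, sign = (−1)^{61−16} = -1.
Zolotarev: (11|61) = -1, matching the cycle-count sign.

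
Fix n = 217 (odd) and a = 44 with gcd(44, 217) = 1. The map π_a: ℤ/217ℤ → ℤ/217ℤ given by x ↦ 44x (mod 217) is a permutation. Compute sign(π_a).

Start at x=190: 190 → 114 → 25 → 15 → 9 → 179 → 64 → … (one orbit).
π_44 has 10 disjoint cycles with lengths [30, 30, 30, 30, 30, 30, 30, 3, 3, 1] on {0,…,216}.
With 10 cycles on 217 points, sign = (−1)^{217−10} = -1.

-1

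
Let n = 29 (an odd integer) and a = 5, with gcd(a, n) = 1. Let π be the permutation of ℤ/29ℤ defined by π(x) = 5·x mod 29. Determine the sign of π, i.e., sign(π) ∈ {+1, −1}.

+1

Trace 25: π^k(25) = [25, 9, 16, 22, 23, 28, 24] for k=0..6.
Cycle type of π: 14×2 + 1; total 3 cycles.
Σ(ℓ_i−1) = 29−3 = 26; sign = (−1)^26 = +1.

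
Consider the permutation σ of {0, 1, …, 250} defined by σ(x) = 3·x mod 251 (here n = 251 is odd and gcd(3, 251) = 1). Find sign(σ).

Start at x=214: 214 → 140 → 169 → 5 → 15 → 45 → 135 → … (one orbit).
3 cycles of lengths [125, 125, 1].
With 3 cycles on 251 points, sign = (−1)^{251−3} = +1.

+1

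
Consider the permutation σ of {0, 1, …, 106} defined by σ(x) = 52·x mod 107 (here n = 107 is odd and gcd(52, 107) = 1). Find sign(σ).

+1

Start at x=89: 89 → 27 → 13 → 34 → 56 → 23 → 19 → … (one orbit).
Cycle lengths of π_52 on ℤ/107ℤ: [53, 53, 1]; 3 cycles in total.
3 cycles on 107: each ℓ→(−1)^(ℓ−1), product (−1)^104 = +1.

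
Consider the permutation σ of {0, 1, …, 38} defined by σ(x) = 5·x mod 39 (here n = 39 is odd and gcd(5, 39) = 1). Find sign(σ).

Orbit of 8 under x↦5x: [8, 1, 5, 25]… (length divides ord_39(5)).
Cycle lengths of π_5 on ℤ/39ℤ: [4, 4, 4, 4, 4, 4, 4, 4, 4, 2, 1]; 11 cycles in total.
39 − 11 = 28 transpositions; sign(π) = (−1)^28 = +1.
Check: (5/39) = +1 by Zolotarev.

+1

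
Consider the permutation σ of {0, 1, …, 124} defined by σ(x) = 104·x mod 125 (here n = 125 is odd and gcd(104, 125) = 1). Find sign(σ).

Trace 24: π^k(24) = [24, 121, 84, 111, 44, 76, 29] for k=0..6.
Cycle type of π: 50×2 + 10×2 + 2×2 + 1; total 7 cycles.
125 − 7 = 118 transpositions; sign(π) = (−1)^118 = +1.
The Jacobi symbol (104|125) = +1 (Zolotarev) agrees.

+1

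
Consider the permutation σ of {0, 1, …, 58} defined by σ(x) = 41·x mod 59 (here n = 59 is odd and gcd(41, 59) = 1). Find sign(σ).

+1

Start at x=46: 46 → 57 → 36 → 1 → 41 → 29 → 9 → … (one orbit).
The orbit structure of x ↦ 41x mod 59: 3 orbits of sizes [29, 29, 1].
sign(π) = (−1)^{n − #cycles} = (−1)^{59−3} = (−1)^56 = +1.
(41|59)_J = +1 (Zolotarev's lemma cross-check).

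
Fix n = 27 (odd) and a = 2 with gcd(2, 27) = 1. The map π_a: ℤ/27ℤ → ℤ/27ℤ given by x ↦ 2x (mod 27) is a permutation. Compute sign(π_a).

-1

Start at x=8: 8 → 16 → 5 → 10 → 20 → 13 → 26 → … (one orbit).
4 cycles of lengths [18, 6, 2, 1].
4 cycles on 27: each ℓ→(−1)^(ℓ−1), product (−1)^23 = -1.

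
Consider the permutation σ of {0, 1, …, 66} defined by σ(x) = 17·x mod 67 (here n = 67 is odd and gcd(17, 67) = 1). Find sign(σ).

+1

Orbit of 39 under x↦17x: [39, 60, 15, 54, 47, 62, 49]… (length divides ord_67(17)).
Cycle type of π: 33×2 + 1; total 3 cycles.
Σ(ℓ_i−1) = 67−3 = 64; sign = (−1)^64 = +1.
Check: (17/67) = +1 by Zolotarev.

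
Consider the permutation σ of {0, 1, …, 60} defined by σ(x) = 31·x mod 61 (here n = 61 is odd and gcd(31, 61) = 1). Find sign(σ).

-1

Trace 57: π^k(57) = [57, 59, 60, 30, 15, 38, 19] for k=0..6.
Decompose π into cycles: lengths [60, 1] (2 cycles, including the fixed point 0).
sign(π) = (−1)^{n − #cycles} = (−1)^{61−2} = (−1)^59 = -1.
(31|61)_J = -1 (Zolotarev's lemma cross-check).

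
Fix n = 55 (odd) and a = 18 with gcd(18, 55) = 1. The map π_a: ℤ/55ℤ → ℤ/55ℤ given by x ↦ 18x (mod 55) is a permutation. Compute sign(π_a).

+1

Orbit of 4 under x↦18x: [4, 17, 31, 8, 34, 7, 16]… (length divides ord_55(18)).
Decompose π into cycles: lengths [20, 20, 10, 4, 1] (5 cycles, including the fixed point 0).
sign(π) = (−1)^{n − #cycles} = (−1)^{55−5} = (−1)^50 = +1.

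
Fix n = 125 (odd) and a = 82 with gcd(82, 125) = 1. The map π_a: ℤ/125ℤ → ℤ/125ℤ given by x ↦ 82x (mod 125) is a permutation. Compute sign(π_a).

Orbit of 24 under x↦82x: [24, 93, 1, 82, 99, 118, 51]… (length divides ord_125(82)).
π_82 has 12 disjoint cycles with lengths [20, 20, 20, 20, 20, 4, 4, 4, 4, 4, 4, 1] on {0,…,124}.
Σ(ℓ_i−1) = 125−12 = 113; sign = (−1)^113 = -1.
Check: (82/125) = -1 by Zolotarev.

-1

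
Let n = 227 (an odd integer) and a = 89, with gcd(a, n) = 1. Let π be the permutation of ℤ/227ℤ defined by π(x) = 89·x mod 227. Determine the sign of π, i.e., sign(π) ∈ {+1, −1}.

Orbit of 100 under x↦89x: [100, 47, 97, 7, 169, 59, 30]… (length divides ord_227(89)).
π_89 has 3 disjoint cycles with lengths [113, 113, 1] on {0,…,226}.
With 3 cycles on 227 points, sign = (−1)^{227−3} = +1.
Check: (89/227) = +1 by Zolotarev.

+1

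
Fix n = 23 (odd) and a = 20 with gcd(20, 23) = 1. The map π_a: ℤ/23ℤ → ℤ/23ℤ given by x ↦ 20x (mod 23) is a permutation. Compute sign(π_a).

-1

Trace 15: π^k(15) = [15, 1, 20, 9, 19, 12, 10] for k=0..6.
Decompose π into cycles: lengths [22, 1] (2 cycles, including the fixed point 0).
Σ(ℓ_i−1) = 23−2 = 21; sign = (−1)^21 = -1.
Via Zolotarev, sign(π_{20}) = (20|23) = -1.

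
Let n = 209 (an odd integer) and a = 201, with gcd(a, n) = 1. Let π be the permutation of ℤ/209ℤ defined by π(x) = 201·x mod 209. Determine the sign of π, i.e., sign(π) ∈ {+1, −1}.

+1

Orbit of 49 under x↦201x: [49, 26, 1, 201, 64, 115, 125]… (length divides ord_209(201)).
Decompose π into cycles: lengths [15, 15, 15, 15, 15, 15, 15, 15, 15, 15, 15, 15, 5, 5, 3, 3, 3, 3, 3, 3, 1] (21 cycles, including the fixed point 0).
n − c = 209 − 21 = 188; sign = (−1)^188 = +1.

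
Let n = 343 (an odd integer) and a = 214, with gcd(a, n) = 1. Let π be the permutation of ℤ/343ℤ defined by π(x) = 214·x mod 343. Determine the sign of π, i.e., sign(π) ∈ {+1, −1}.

Start at x=226: 226 → 1 → 214 → 177 → 148 → 116 → 128 → … (one orbit).
The orbit structure of x ↦ 214x mod 343: 31 orbits of sizes [21, 21, 21, 21, 21, 21, 21, 21, 21, 21, 21, 21, 21, 21, 3, 3, 3, 3, 3, 3, 3, 3, 3, 3, 3, 3, 3, 3, 3, 3, 1].
Σ(ℓ_i−1) = 343−31 = 312; sign = (−1)^312 = +1.
Check: (214/343) = +1 by Zolotarev.

+1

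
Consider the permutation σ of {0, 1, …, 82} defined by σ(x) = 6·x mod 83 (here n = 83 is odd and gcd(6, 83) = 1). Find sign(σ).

-1

Orbit of 28 under x↦6x: [28, 2, 12, 72, 17, 19, 31]… (length divides ord_83(6)).
Decompose π into cycles: lengths [82, 1] (2 cycles, including the fixed point 0).
Σ(ℓ_i−1) = 83−2 = 81; sign = (−1)^81 = -1.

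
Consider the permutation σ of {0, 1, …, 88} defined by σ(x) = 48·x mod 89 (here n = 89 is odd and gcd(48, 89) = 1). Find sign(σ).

-1

Start at x=80: 80 → 13 → 1 → 48 → 79 → 54 → 11 → … (one orbit).
Cycle lengths of π_48 on ℤ/89ℤ: [88, 1]; 2 cycles in total.
sign(π) = (−1)^{n − #cycles} = (−1)^{89−2} = (−1)^87 = -1.
The Jacobi symbol (48|89) = -1 (Zolotarev) agrees.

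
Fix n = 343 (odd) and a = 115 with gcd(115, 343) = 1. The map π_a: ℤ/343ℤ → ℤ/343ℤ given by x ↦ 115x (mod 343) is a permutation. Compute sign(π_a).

Start at x=34: 34 → 137 → 320 → 99 → 66 → 44 → 258 → … (one orbit).
Decompose π into cycles: lengths [294, 42, 6, 1] (4 cycles, including the fixed point 0).
4 cycles on 343: each ℓ→(−1)^(ℓ−1), product (−1)^339 = -1.
(115|343)_J = -1 (Zolotarev's lemma cross-check).

-1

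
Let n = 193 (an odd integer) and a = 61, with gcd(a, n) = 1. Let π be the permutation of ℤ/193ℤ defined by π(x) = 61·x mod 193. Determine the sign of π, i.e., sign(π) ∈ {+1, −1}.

Start at x=24: 24 → 113 → 138 → 119 → 118 → 57 → 3 → … (one orbit).
The orbit structure of x ↦ 61x mod 193: 2 orbits of sizes [192, 1].
193 − 2 = 191 transpositions; sign(π) = (−1)^191 = -1.

-1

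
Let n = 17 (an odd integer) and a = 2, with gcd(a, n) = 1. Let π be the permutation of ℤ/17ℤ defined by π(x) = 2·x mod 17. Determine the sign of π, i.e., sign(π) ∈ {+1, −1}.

Trace 8: π^k(8) = [8, 16, 15, 13, 9, 1, 2] for k=0..6.
The orbit structure of x ↦ 2x mod 17: 3 orbits of sizes [8, 8, 1].
n − c = 17 − 3 = 14; sign = (−1)^14 = +1.
(2|17)_J = +1 (Zolotarev's lemma cross-check).

+1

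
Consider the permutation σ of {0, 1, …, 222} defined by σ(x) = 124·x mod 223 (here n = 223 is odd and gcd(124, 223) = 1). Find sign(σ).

+1

Orbit of 164 under x↦124x: [164, 43, 203, 196, 220, 74, 33]… (length divides ord_223(124)).
Cycle lengths of π_124 on ℤ/223ℤ: [111, 111, 1]; 3 cycles in total.
3 cycles on 223: each ℓ→(−1)^(ℓ−1), product (−1)^220 = +1.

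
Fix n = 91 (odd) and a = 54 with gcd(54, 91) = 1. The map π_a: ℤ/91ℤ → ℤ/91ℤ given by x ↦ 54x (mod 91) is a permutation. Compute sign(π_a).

+1

Trace 74: π^k(74) = [74, 83, 23, 59, 1, 54, 4] for k=0..6.
Cycle lengths of π_54 on ℤ/91ℤ: [12, 12, 12, 12, 12, 12, 12, 6, 1]; 9 cycles in total.
n − c = 91 − 9 = 82; sign = (−1)^82 = +1.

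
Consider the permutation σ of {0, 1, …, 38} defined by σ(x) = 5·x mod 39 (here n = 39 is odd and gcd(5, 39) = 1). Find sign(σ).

Trace 5: π^k(5) = [5, 25, 8, 1] for k=0..3.
Cycle lengths of π_5 on ℤ/39ℤ: [4, 4, 4, 4, 4, 4, 4, 4, 4, 2, 1]; 11 cycles in total.
Σ(ℓ_i−1) = 39−11 = 28; sign = (−1)^28 = +1.
Via Zolotarev, sign(π_{5}) = (5|39) = +1.

+1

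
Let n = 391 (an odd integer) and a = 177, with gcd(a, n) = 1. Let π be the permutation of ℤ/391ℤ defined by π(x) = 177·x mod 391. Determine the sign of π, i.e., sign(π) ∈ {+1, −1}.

Trace 261: π^k(261) = [261, 59, 277, 154, 279, 117, 377] for k=0..6.
Decompose π into cycles: lengths [176, 176, 16, 11, 11, 1] (6 cycles, including the fixed point 0).
sign(π) = (−1)^{n − #cycles} = (−1)^{391−6} = (−1)^385 = -1.

-1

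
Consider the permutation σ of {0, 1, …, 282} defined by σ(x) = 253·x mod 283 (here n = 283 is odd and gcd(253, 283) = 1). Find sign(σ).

+1

Start at x=1: 1 → 253 → 51 → 168 → 54 → 78 → 207 → … (one orbit).
Cycle lengths of π_253 on ℤ/283ℤ: [47, 47, 47, 47, 47, 47, 1]; 7 cycles in total.
With 7 cycles on 283 points, sign = (−1)^{283−7} = +1.
Check: (253/283) = +1 by Zolotarev.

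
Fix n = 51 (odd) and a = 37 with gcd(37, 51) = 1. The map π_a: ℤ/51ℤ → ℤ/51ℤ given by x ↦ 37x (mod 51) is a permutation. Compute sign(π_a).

-1

Trace 16: π^k(16) = [16, 31, 25, 7, 4, 46, 19] for k=0..6.
Cycle lengths of π_37 on ℤ/51ℤ: [16, 16, 16, 1, 1, 1]; 6 cycles in total.
With 6 cycles on 51 points, sign = (−1)^{51−6} = -1.
Via Zolotarev, sign(π_{37}) = (37|51) = -1.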